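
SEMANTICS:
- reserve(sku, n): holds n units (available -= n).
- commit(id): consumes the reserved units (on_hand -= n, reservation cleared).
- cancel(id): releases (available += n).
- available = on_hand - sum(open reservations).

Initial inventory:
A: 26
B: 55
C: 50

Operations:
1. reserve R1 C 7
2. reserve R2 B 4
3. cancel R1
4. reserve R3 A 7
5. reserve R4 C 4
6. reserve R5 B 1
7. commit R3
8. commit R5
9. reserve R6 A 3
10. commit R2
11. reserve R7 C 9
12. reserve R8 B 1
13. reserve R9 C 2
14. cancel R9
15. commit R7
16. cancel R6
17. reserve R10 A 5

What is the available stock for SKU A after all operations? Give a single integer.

Answer: 14

Derivation:
Step 1: reserve R1 C 7 -> on_hand[A=26 B=55 C=50] avail[A=26 B=55 C=43] open={R1}
Step 2: reserve R2 B 4 -> on_hand[A=26 B=55 C=50] avail[A=26 B=51 C=43] open={R1,R2}
Step 3: cancel R1 -> on_hand[A=26 B=55 C=50] avail[A=26 B=51 C=50] open={R2}
Step 4: reserve R3 A 7 -> on_hand[A=26 B=55 C=50] avail[A=19 B=51 C=50] open={R2,R3}
Step 5: reserve R4 C 4 -> on_hand[A=26 B=55 C=50] avail[A=19 B=51 C=46] open={R2,R3,R4}
Step 6: reserve R5 B 1 -> on_hand[A=26 B=55 C=50] avail[A=19 B=50 C=46] open={R2,R3,R4,R5}
Step 7: commit R3 -> on_hand[A=19 B=55 C=50] avail[A=19 B=50 C=46] open={R2,R4,R5}
Step 8: commit R5 -> on_hand[A=19 B=54 C=50] avail[A=19 B=50 C=46] open={R2,R4}
Step 9: reserve R6 A 3 -> on_hand[A=19 B=54 C=50] avail[A=16 B=50 C=46] open={R2,R4,R6}
Step 10: commit R2 -> on_hand[A=19 B=50 C=50] avail[A=16 B=50 C=46] open={R4,R6}
Step 11: reserve R7 C 9 -> on_hand[A=19 B=50 C=50] avail[A=16 B=50 C=37] open={R4,R6,R7}
Step 12: reserve R8 B 1 -> on_hand[A=19 B=50 C=50] avail[A=16 B=49 C=37] open={R4,R6,R7,R8}
Step 13: reserve R9 C 2 -> on_hand[A=19 B=50 C=50] avail[A=16 B=49 C=35] open={R4,R6,R7,R8,R9}
Step 14: cancel R9 -> on_hand[A=19 B=50 C=50] avail[A=16 B=49 C=37] open={R4,R6,R7,R8}
Step 15: commit R7 -> on_hand[A=19 B=50 C=41] avail[A=16 B=49 C=37] open={R4,R6,R8}
Step 16: cancel R6 -> on_hand[A=19 B=50 C=41] avail[A=19 B=49 C=37] open={R4,R8}
Step 17: reserve R10 A 5 -> on_hand[A=19 B=50 C=41] avail[A=14 B=49 C=37] open={R10,R4,R8}
Final available[A] = 14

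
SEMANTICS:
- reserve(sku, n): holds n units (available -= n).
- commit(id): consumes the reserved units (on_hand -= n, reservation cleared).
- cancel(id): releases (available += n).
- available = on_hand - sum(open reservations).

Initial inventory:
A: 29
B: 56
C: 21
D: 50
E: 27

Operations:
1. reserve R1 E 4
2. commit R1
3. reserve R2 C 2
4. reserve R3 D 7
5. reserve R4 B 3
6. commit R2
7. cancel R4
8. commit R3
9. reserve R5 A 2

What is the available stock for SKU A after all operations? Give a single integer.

Answer: 27

Derivation:
Step 1: reserve R1 E 4 -> on_hand[A=29 B=56 C=21 D=50 E=27] avail[A=29 B=56 C=21 D=50 E=23] open={R1}
Step 2: commit R1 -> on_hand[A=29 B=56 C=21 D=50 E=23] avail[A=29 B=56 C=21 D=50 E=23] open={}
Step 3: reserve R2 C 2 -> on_hand[A=29 B=56 C=21 D=50 E=23] avail[A=29 B=56 C=19 D=50 E=23] open={R2}
Step 4: reserve R3 D 7 -> on_hand[A=29 B=56 C=21 D=50 E=23] avail[A=29 B=56 C=19 D=43 E=23] open={R2,R3}
Step 5: reserve R4 B 3 -> on_hand[A=29 B=56 C=21 D=50 E=23] avail[A=29 B=53 C=19 D=43 E=23] open={R2,R3,R4}
Step 6: commit R2 -> on_hand[A=29 B=56 C=19 D=50 E=23] avail[A=29 B=53 C=19 D=43 E=23] open={R3,R4}
Step 7: cancel R4 -> on_hand[A=29 B=56 C=19 D=50 E=23] avail[A=29 B=56 C=19 D=43 E=23] open={R3}
Step 8: commit R3 -> on_hand[A=29 B=56 C=19 D=43 E=23] avail[A=29 B=56 C=19 D=43 E=23] open={}
Step 9: reserve R5 A 2 -> on_hand[A=29 B=56 C=19 D=43 E=23] avail[A=27 B=56 C=19 D=43 E=23] open={R5}
Final available[A] = 27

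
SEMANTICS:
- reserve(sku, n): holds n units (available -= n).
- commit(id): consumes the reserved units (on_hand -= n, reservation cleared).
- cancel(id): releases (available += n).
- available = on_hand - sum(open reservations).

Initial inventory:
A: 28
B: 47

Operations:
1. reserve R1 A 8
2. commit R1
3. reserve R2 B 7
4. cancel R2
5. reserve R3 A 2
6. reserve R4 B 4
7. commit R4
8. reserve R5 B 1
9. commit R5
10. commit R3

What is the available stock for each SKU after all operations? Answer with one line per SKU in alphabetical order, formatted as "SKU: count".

Step 1: reserve R1 A 8 -> on_hand[A=28 B=47] avail[A=20 B=47] open={R1}
Step 2: commit R1 -> on_hand[A=20 B=47] avail[A=20 B=47] open={}
Step 3: reserve R2 B 7 -> on_hand[A=20 B=47] avail[A=20 B=40] open={R2}
Step 4: cancel R2 -> on_hand[A=20 B=47] avail[A=20 B=47] open={}
Step 5: reserve R3 A 2 -> on_hand[A=20 B=47] avail[A=18 B=47] open={R3}
Step 6: reserve R4 B 4 -> on_hand[A=20 B=47] avail[A=18 B=43] open={R3,R4}
Step 7: commit R4 -> on_hand[A=20 B=43] avail[A=18 B=43] open={R3}
Step 8: reserve R5 B 1 -> on_hand[A=20 B=43] avail[A=18 B=42] open={R3,R5}
Step 9: commit R5 -> on_hand[A=20 B=42] avail[A=18 B=42] open={R3}
Step 10: commit R3 -> on_hand[A=18 B=42] avail[A=18 B=42] open={}

Answer: A: 18
B: 42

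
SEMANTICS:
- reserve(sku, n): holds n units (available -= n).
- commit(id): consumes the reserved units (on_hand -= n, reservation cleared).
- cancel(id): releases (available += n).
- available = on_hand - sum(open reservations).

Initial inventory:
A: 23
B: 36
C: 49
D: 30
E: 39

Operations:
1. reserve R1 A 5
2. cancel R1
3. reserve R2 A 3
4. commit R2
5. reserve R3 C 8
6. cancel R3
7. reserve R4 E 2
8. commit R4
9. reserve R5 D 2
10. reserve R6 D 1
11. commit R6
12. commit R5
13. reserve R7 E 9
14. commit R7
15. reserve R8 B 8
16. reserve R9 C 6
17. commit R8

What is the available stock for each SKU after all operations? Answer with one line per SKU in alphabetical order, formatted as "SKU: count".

Step 1: reserve R1 A 5 -> on_hand[A=23 B=36 C=49 D=30 E=39] avail[A=18 B=36 C=49 D=30 E=39] open={R1}
Step 2: cancel R1 -> on_hand[A=23 B=36 C=49 D=30 E=39] avail[A=23 B=36 C=49 D=30 E=39] open={}
Step 3: reserve R2 A 3 -> on_hand[A=23 B=36 C=49 D=30 E=39] avail[A=20 B=36 C=49 D=30 E=39] open={R2}
Step 4: commit R2 -> on_hand[A=20 B=36 C=49 D=30 E=39] avail[A=20 B=36 C=49 D=30 E=39] open={}
Step 5: reserve R3 C 8 -> on_hand[A=20 B=36 C=49 D=30 E=39] avail[A=20 B=36 C=41 D=30 E=39] open={R3}
Step 6: cancel R3 -> on_hand[A=20 B=36 C=49 D=30 E=39] avail[A=20 B=36 C=49 D=30 E=39] open={}
Step 7: reserve R4 E 2 -> on_hand[A=20 B=36 C=49 D=30 E=39] avail[A=20 B=36 C=49 D=30 E=37] open={R4}
Step 8: commit R4 -> on_hand[A=20 B=36 C=49 D=30 E=37] avail[A=20 B=36 C=49 D=30 E=37] open={}
Step 9: reserve R5 D 2 -> on_hand[A=20 B=36 C=49 D=30 E=37] avail[A=20 B=36 C=49 D=28 E=37] open={R5}
Step 10: reserve R6 D 1 -> on_hand[A=20 B=36 C=49 D=30 E=37] avail[A=20 B=36 C=49 D=27 E=37] open={R5,R6}
Step 11: commit R6 -> on_hand[A=20 B=36 C=49 D=29 E=37] avail[A=20 B=36 C=49 D=27 E=37] open={R5}
Step 12: commit R5 -> on_hand[A=20 B=36 C=49 D=27 E=37] avail[A=20 B=36 C=49 D=27 E=37] open={}
Step 13: reserve R7 E 9 -> on_hand[A=20 B=36 C=49 D=27 E=37] avail[A=20 B=36 C=49 D=27 E=28] open={R7}
Step 14: commit R7 -> on_hand[A=20 B=36 C=49 D=27 E=28] avail[A=20 B=36 C=49 D=27 E=28] open={}
Step 15: reserve R8 B 8 -> on_hand[A=20 B=36 C=49 D=27 E=28] avail[A=20 B=28 C=49 D=27 E=28] open={R8}
Step 16: reserve R9 C 6 -> on_hand[A=20 B=36 C=49 D=27 E=28] avail[A=20 B=28 C=43 D=27 E=28] open={R8,R9}
Step 17: commit R8 -> on_hand[A=20 B=28 C=49 D=27 E=28] avail[A=20 B=28 C=43 D=27 E=28] open={R9}

Answer: A: 20
B: 28
C: 43
D: 27
E: 28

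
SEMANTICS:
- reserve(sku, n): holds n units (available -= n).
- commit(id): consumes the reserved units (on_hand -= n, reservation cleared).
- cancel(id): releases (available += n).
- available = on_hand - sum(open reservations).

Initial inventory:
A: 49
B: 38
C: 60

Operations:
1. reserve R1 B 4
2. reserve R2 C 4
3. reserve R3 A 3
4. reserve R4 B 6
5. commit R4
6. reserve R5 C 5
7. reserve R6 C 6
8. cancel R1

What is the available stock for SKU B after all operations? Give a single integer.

Step 1: reserve R1 B 4 -> on_hand[A=49 B=38 C=60] avail[A=49 B=34 C=60] open={R1}
Step 2: reserve R2 C 4 -> on_hand[A=49 B=38 C=60] avail[A=49 B=34 C=56] open={R1,R2}
Step 3: reserve R3 A 3 -> on_hand[A=49 B=38 C=60] avail[A=46 B=34 C=56] open={R1,R2,R3}
Step 4: reserve R4 B 6 -> on_hand[A=49 B=38 C=60] avail[A=46 B=28 C=56] open={R1,R2,R3,R4}
Step 5: commit R4 -> on_hand[A=49 B=32 C=60] avail[A=46 B=28 C=56] open={R1,R2,R3}
Step 6: reserve R5 C 5 -> on_hand[A=49 B=32 C=60] avail[A=46 B=28 C=51] open={R1,R2,R3,R5}
Step 7: reserve R6 C 6 -> on_hand[A=49 B=32 C=60] avail[A=46 B=28 C=45] open={R1,R2,R3,R5,R6}
Step 8: cancel R1 -> on_hand[A=49 B=32 C=60] avail[A=46 B=32 C=45] open={R2,R3,R5,R6}
Final available[B] = 32

Answer: 32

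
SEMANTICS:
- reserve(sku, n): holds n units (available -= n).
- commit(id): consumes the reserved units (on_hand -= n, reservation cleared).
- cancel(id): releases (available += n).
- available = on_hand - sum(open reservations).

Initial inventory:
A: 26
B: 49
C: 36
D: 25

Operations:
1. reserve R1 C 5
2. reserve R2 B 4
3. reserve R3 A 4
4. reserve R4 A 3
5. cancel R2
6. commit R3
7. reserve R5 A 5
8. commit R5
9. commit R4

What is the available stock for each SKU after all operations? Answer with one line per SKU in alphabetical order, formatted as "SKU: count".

Step 1: reserve R1 C 5 -> on_hand[A=26 B=49 C=36 D=25] avail[A=26 B=49 C=31 D=25] open={R1}
Step 2: reserve R2 B 4 -> on_hand[A=26 B=49 C=36 D=25] avail[A=26 B=45 C=31 D=25] open={R1,R2}
Step 3: reserve R3 A 4 -> on_hand[A=26 B=49 C=36 D=25] avail[A=22 B=45 C=31 D=25] open={R1,R2,R3}
Step 4: reserve R4 A 3 -> on_hand[A=26 B=49 C=36 D=25] avail[A=19 B=45 C=31 D=25] open={R1,R2,R3,R4}
Step 5: cancel R2 -> on_hand[A=26 B=49 C=36 D=25] avail[A=19 B=49 C=31 D=25] open={R1,R3,R4}
Step 6: commit R3 -> on_hand[A=22 B=49 C=36 D=25] avail[A=19 B=49 C=31 D=25] open={R1,R4}
Step 7: reserve R5 A 5 -> on_hand[A=22 B=49 C=36 D=25] avail[A=14 B=49 C=31 D=25] open={R1,R4,R5}
Step 8: commit R5 -> on_hand[A=17 B=49 C=36 D=25] avail[A=14 B=49 C=31 D=25] open={R1,R4}
Step 9: commit R4 -> on_hand[A=14 B=49 C=36 D=25] avail[A=14 B=49 C=31 D=25] open={R1}

Answer: A: 14
B: 49
C: 31
D: 25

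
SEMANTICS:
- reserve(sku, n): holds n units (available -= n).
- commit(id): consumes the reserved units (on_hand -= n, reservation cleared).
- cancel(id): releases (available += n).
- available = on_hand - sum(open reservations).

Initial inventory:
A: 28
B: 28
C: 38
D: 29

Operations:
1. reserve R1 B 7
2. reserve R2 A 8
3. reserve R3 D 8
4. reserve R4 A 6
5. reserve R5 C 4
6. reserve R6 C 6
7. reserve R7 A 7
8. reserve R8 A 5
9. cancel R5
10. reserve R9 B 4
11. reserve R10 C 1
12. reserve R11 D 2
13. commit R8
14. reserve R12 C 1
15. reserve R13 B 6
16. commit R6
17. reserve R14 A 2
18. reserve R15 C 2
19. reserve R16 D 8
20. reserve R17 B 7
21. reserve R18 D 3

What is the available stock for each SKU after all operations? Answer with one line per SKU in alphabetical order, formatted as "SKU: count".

Step 1: reserve R1 B 7 -> on_hand[A=28 B=28 C=38 D=29] avail[A=28 B=21 C=38 D=29] open={R1}
Step 2: reserve R2 A 8 -> on_hand[A=28 B=28 C=38 D=29] avail[A=20 B=21 C=38 D=29] open={R1,R2}
Step 3: reserve R3 D 8 -> on_hand[A=28 B=28 C=38 D=29] avail[A=20 B=21 C=38 D=21] open={R1,R2,R3}
Step 4: reserve R4 A 6 -> on_hand[A=28 B=28 C=38 D=29] avail[A=14 B=21 C=38 D=21] open={R1,R2,R3,R4}
Step 5: reserve R5 C 4 -> on_hand[A=28 B=28 C=38 D=29] avail[A=14 B=21 C=34 D=21] open={R1,R2,R3,R4,R5}
Step 6: reserve R6 C 6 -> on_hand[A=28 B=28 C=38 D=29] avail[A=14 B=21 C=28 D=21] open={R1,R2,R3,R4,R5,R6}
Step 7: reserve R7 A 7 -> on_hand[A=28 B=28 C=38 D=29] avail[A=7 B=21 C=28 D=21] open={R1,R2,R3,R4,R5,R6,R7}
Step 8: reserve R8 A 5 -> on_hand[A=28 B=28 C=38 D=29] avail[A=2 B=21 C=28 D=21] open={R1,R2,R3,R4,R5,R6,R7,R8}
Step 9: cancel R5 -> on_hand[A=28 B=28 C=38 D=29] avail[A=2 B=21 C=32 D=21] open={R1,R2,R3,R4,R6,R7,R8}
Step 10: reserve R9 B 4 -> on_hand[A=28 B=28 C=38 D=29] avail[A=2 B=17 C=32 D=21] open={R1,R2,R3,R4,R6,R7,R8,R9}
Step 11: reserve R10 C 1 -> on_hand[A=28 B=28 C=38 D=29] avail[A=2 B=17 C=31 D=21] open={R1,R10,R2,R3,R4,R6,R7,R8,R9}
Step 12: reserve R11 D 2 -> on_hand[A=28 B=28 C=38 D=29] avail[A=2 B=17 C=31 D=19] open={R1,R10,R11,R2,R3,R4,R6,R7,R8,R9}
Step 13: commit R8 -> on_hand[A=23 B=28 C=38 D=29] avail[A=2 B=17 C=31 D=19] open={R1,R10,R11,R2,R3,R4,R6,R7,R9}
Step 14: reserve R12 C 1 -> on_hand[A=23 B=28 C=38 D=29] avail[A=2 B=17 C=30 D=19] open={R1,R10,R11,R12,R2,R3,R4,R6,R7,R9}
Step 15: reserve R13 B 6 -> on_hand[A=23 B=28 C=38 D=29] avail[A=2 B=11 C=30 D=19] open={R1,R10,R11,R12,R13,R2,R3,R4,R6,R7,R9}
Step 16: commit R6 -> on_hand[A=23 B=28 C=32 D=29] avail[A=2 B=11 C=30 D=19] open={R1,R10,R11,R12,R13,R2,R3,R4,R7,R9}
Step 17: reserve R14 A 2 -> on_hand[A=23 B=28 C=32 D=29] avail[A=0 B=11 C=30 D=19] open={R1,R10,R11,R12,R13,R14,R2,R3,R4,R7,R9}
Step 18: reserve R15 C 2 -> on_hand[A=23 B=28 C=32 D=29] avail[A=0 B=11 C=28 D=19] open={R1,R10,R11,R12,R13,R14,R15,R2,R3,R4,R7,R9}
Step 19: reserve R16 D 8 -> on_hand[A=23 B=28 C=32 D=29] avail[A=0 B=11 C=28 D=11] open={R1,R10,R11,R12,R13,R14,R15,R16,R2,R3,R4,R7,R9}
Step 20: reserve R17 B 7 -> on_hand[A=23 B=28 C=32 D=29] avail[A=0 B=4 C=28 D=11] open={R1,R10,R11,R12,R13,R14,R15,R16,R17,R2,R3,R4,R7,R9}
Step 21: reserve R18 D 3 -> on_hand[A=23 B=28 C=32 D=29] avail[A=0 B=4 C=28 D=8] open={R1,R10,R11,R12,R13,R14,R15,R16,R17,R18,R2,R3,R4,R7,R9}

Answer: A: 0
B: 4
C: 28
D: 8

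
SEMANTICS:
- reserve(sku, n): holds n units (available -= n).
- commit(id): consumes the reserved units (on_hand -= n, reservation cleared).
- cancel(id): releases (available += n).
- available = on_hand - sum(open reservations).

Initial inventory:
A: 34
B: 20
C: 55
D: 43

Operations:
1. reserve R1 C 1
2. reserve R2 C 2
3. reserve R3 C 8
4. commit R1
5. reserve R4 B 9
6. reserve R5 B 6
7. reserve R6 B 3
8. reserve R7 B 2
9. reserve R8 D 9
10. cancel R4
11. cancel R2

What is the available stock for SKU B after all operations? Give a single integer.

Answer: 9

Derivation:
Step 1: reserve R1 C 1 -> on_hand[A=34 B=20 C=55 D=43] avail[A=34 B=20 C=54 D=43] open={R1}
Step 2: reserve R2 C 2 -> on_hand[A=34 B=20 C=55 D=43] avail[A=34 B=20 C=52 D=43] open={R1,R2}
Step 3: reserve R3 C 8 -> on_hand[A=34 B=20 C=55 D=43] avail[A=34 B=20 C=44 D=43] open={R1,R2,R3}
Step 4: commit R1 -> on_hand[A=34 B=20 C=54 D=43] avail[A=34 B=20 C=44 D=43] open={R2,R3}
Step 5: reserve R4 B 9 -> on_hand[A=34 B=20 C=54 D=43] avail[A=34 B=11 C=44 D=43] open={R2,R3,R4}
Step 6: reserve R5 B 6 -> on_hand[A=34 B=20 C=54 D=43] avail[A=34 B=5 C=44 D=43] open={R2,R3,R4,R5}
Step 7: reserve R6 B 3 -> on_hand[A=34 B=20 C=54 D=43] avail[A=34 B=2 C=44 D=43] open={R2,R3,R4,R5,R6}
Step 8: reserve R7 B 2 -> on_hand[A=34 B=20 C=54 D=43] avail[A=34 B=0 C=44 D=43] open={R2,R3,R4,R5,R6,R7}
Step 9: reserve R8 D 9 -> on_hand[A=34 B=20 C=54 D=43] avail[A=34 B=0 C=44 D=34] open={R2,R3,R4,R5,R6,R7,R8}
Step 10: cancel R4 -> on_hand[A=34 B=20 C=54 D=43] avail[A=34 B=9 C=44 D=34] open={R2,R3,R5,R6,R7,R8}
Step 11: cancel R2 -> on_hand[A=34 B=20 C=54 D=43] avail[A=34 B=9 C=46 D=34] open={R3,R5,R6,R7,R8}
Final available[B] = 9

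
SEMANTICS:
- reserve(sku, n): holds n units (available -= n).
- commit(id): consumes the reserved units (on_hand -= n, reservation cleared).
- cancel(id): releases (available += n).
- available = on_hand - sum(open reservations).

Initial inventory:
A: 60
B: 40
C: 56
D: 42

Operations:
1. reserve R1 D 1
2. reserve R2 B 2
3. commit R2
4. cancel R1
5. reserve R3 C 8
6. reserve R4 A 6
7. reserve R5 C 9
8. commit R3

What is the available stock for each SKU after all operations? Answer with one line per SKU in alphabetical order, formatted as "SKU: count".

Step 1: reserve R1 D 1 -> on_hand[A=60 B=40 C=56 D=42] avail[A=60 B=40 C=56 D=41] open={R1}
Step 2: reserve R2 B 2 -> on_hand[A=60 B=40 C=56 D=42] avail[A=60 B=38 C=56 D=41] open={R1,R2}
Step 3: commit R2 -> on_hand[A=60 B=38 C=56 D=42] avail[A=60 B=38 C=56 D=41] open={R1}
Step 4: cancel R1 -> on_hand[A=60 B=38 C=56 D=42] avail[A=60 B=38 C=56 D=42] open={}
Step 5: reserve R3 C 8 -> on_hand[A=60 B=38 C=56 D=42] avail[A=60 B=38 C=48 D=42] open={R3}
Step 6: reserve R4 A 6 -> on_hand[A=60 B=38 C=56 D=42] avail[A=54 B=38 C=48 D=42] open={R3,R4}
Step 7: reserve R5 C 9 -> on_hand[A=60 B=38 C=56 D=42] avail[A=54 B=38 C=39 D=42] open={R3,R4,R5}
Step 8: commit R3 -> on_hand[A=60 B=38 C=48 D=42] avail[A=54 B=38 C=39 D=42] open={R4,R5}

Answer: A: 54
B: 38
C: 39
D: 42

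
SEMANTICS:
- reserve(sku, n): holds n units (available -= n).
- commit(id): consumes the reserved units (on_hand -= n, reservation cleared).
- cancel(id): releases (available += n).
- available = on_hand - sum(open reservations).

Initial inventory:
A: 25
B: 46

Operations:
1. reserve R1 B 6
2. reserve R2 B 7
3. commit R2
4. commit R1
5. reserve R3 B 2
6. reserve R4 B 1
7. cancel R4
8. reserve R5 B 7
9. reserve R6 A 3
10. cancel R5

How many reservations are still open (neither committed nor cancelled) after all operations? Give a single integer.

Answer: 2

Derivation:
Step 1: reserve R1 B 6 -> on_hand[A=25 B=46] avail[A=25 B=40] open={R1}
Step 2: reserve R2 B 7 -> on_hand[A=25 B=46] avail[A=25 B=33] open={R1,R2}
Step 3: commit R2 -> on_hand[A=25 B=39] avail[A=25 B=33] open={R1}
Step 4: commit R1 -> on_hand[A=25 B=33] avail[A=25 B=33] open={}
Step 5: reserve R3 B 2 -> on_hand[A=25 B=33] avail[A=25 B=31] open={R3}
Step 6: reserve R4 B 1 -> on_hand[A=25 B=33] avail[A=25 B=30] open={R3,R4}
Step 7: cancel R4 -> on_hand[A=25 B=33] avail[A=25 B=31] open={R3}
Step 8: reserve R5 B 7 -> on_hand[A=25 B=33] avail[A=25 B=24] open={R3,R5}
Step 9: reserve R6 A 3 -> on_hand[A=25 B=33] avail[A=22 B=24] open={R3,R5,R6}
Step 10: cancel R5 -> on_hand[A=25 B=33] avail[A=22 B=31] open={R3,R6}
Open reservations: ['R3', 'R6'] -> 2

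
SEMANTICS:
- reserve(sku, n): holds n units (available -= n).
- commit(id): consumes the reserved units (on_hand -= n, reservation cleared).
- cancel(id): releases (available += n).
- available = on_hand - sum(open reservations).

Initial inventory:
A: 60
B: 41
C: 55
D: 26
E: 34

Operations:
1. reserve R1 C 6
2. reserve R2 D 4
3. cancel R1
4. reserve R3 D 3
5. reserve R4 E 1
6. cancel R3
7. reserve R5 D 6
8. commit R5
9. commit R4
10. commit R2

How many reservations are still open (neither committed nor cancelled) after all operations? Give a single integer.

Step 1: reserve R1 C 6 -> on_hand[A=60 B=41 C=55 D=26 E=34] avail[A=60 B=41 C=49 D=26 E=34] open={R1}
Step 2: reserve R2 D 4 -> on_hand[A=60 B=41 C=55 D=26 E=34] avail[A=60 B=41 C=49 D=22 E=34] open={R1,R2}
Step 3: cancel R1 -> on_hand[A=60 B=41 C=55 D=26 E=34] avail[A=60 B=41 C=55 D=22 E=34] open={R2}
Step 4: reserve R3 D 3 -> on_hand[A=60 B=41 C=55 D=26 E=34] avail[A=60 B=41 C=55 D=19 E=34] open={R2,R3}
Step 5: reserve R4 E 1 -> on_hand[A=60 B=41 C=55 D=26 E=34] avail[A=60 B=41 C=55 D=19 E=33] open={R2,R3,R4}
Step 6: cancel R3 -> on_hand[A=60 B=41 C=55 D=26 E=34] avail[A=60 B=41 C=55 D=22 E=33] open={R2,R4}
Step 7: reserve R5 D 6 -> on_hand[A=60 B=41 C=55 D=26 E=34] avail[A=60 B=41 C=55 D=16 E=33] open={R2,R4,R5}
Step 8: commit R5 -> on_hand[A=60 B=41 C=55 D=20 E=34] avail[A=60 B=41 C=55 D=16 E=33] open={R2,R4}
Step 9: commit R4 -> on_hand[A=60 B=41 C=55 D=20 E=33] avail[A=60 B=41 C=55 D=16 E=33] open={R2}
Step 10: commit R2 -> on_hand[A=60 B=41 C=55 D=16 E=33] avail[A=60 B=41 C=55 D=16 E=33] open={}
Open reservations: [] -> 0

Answer: 0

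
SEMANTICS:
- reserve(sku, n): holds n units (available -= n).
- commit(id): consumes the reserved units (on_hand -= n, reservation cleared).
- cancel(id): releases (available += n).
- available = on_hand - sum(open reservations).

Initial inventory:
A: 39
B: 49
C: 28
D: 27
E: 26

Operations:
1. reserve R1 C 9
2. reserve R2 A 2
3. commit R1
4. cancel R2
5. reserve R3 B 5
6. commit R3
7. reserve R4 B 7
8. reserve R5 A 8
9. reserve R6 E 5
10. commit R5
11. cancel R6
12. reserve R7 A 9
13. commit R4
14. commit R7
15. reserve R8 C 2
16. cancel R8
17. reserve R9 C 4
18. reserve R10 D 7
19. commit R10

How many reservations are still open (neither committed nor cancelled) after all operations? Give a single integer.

Answer: 1

Derivation:
Step 1: reserve R1 C 9 -> on_hand[A=39 B=49 C=28 D=27 E=26] avail[A=39 B=49 C=19 D=27 E=26] open={R1}
Step 2: reserve R2 A 2 -> on_hand[A=39 B=49 C=28 D=27 E=26] avail[A=37 B=49 C=19 D=27 E=26] open={R1,R2}
Step 3: commit R1 -> on_hand[A=39 B=49 C=19 D=27 E=26] avail[A=37 B=49 C=19 D=27 E=26] open={R2}
Step 4: cancel R2 -> on_hand[A=39 B=49 C=19 D=27 E=26] avail[A=39 B=49 C=19 D=27 E=26] open={}
Step 5: reserve R3 B 5 -> on_hand[A=39 B=49 C=19 D=27 E=26] avail[A=39 B=44 C=19 D=27 E=26] open={R3}
Step 6: commit R3 -> on_hand[A=39 B=44 C=19 D=27 E=26] avail[A=39 B=44 C=19 D=27 E=26] open={}
Step 7: reserve R4 B 7 -> on_hand[A=39 B=44 C=19 D=27 E=26] avail[A=39 B=37 C=19 D=27 E=26] open={R4}
Step 8: reserve R5 A 8 -> on_hand[A=39 B=44 C=19 D=27 E=26] avail[A=31 B=37 C=19 D=27 E=26] open={R4,R5}
Step 9: reserve R6 E 5 -> on_hand[A=39 B=44 C=19 D=27 E=26] avail[A=31 B=37 C=19 D=27 E=21] open={R4,R5,R6}
Step 10: commit R5 -> on_hand[A=31 B=44 C=19 D=27 E=26] avail[A=31 B=37 C=19 D=27 E=21] open={R4,R6}
Step 11: cancel R6 -> on_hand[A=31 B=44 C=19 D=27 E=26] avail[A=31 B=37 C=19 D=27 E=26] open={R4}
Step 12: reserve R7 A 9 -> on_hand[A=31 B=44 C=19 D=27 E=26] avail[A=22 B=37 C=19 D=27 E=26] open={R4,R7}
Step 13: commit R4 -> on_hand[A=31 B=37 C=19 D=27 E=26] avail[A=22 B=37 C=19 D=27 E=26] open={R7}
Step 14: commit R7 -> on_hand[A=22 B=37 C=19 D=27 E=26] avail[A=22 B=37 C=19 D=27 E=26] open={}
Step 15: reserve R8 C 2 -> on_hand[A=22 B=37 C=19 D=27 E=26] avail[A=22 B=37 C=17 D=27 E=26] open={R8}
Step 16: cancel R8 -> on_hand[A=22 B=37 C=19 D=27 E=26] avail[A=22 B=37 C=19 D=27 E=26] open={}
Step 17: reserve R9 C 4 -> on_hand[A=22 B=37 C=19 D=27 E=26] avail[A=22 B=37 C=15 D=27 E=26] open={R9}
Step 18: reserve R10 D 7 -> on_hand[A=22 B=37 C=19 D=27 E=26] avail[A=22 B=37 C=15 D=20 E=26] open={R10,R9}
Step 19: commit R10 -> on_hand[A=22 B=37 C=19 D=20 E=26] avail[A=22 B=37 C=15 D=20 E=26] open={R9}
Open reservations: ['R9'] -> 1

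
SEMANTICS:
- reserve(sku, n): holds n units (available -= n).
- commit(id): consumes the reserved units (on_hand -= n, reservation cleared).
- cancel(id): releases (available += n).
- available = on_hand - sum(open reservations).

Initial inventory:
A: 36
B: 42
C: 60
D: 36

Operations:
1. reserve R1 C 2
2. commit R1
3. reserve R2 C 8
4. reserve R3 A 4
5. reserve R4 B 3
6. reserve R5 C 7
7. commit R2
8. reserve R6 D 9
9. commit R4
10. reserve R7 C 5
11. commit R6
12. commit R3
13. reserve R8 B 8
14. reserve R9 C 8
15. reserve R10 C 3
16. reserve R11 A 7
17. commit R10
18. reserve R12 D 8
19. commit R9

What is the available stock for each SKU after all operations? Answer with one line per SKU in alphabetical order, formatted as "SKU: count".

Answer: A: 25
B: 31
C: 27
D: 19

Derivation:
Step 1: reserve R1 C 2 -> on_hand[A=36 B=42 C=60 D=36] avail[A=36 B=42 C=58 D=36] open={R1}
Step 2: commit R1 -> on_hand[A=36 B=42 C=58 D=36] avail[A=36 B=42 C=58 D=36] open={}
Step 3: reserve R2 C 8 -> on_hand[A=36 B=42 C=58 D=36] avail[A=36 B=42 C=50 D=36] open={R2}
Step 4: reserve R3 A 4 -> on_hand[A=36 B=42 C=58 D=36] avail[A=32 B=42 C=50 D=36] open={R2,R3}
Step 5: reserve R4 B 3 -> on_hand[A=36 B=42 C=58 D=36] avail[A=32 B=39 C=50 D=36] open={R2,R3,R4}
Step 6: reserve R5 C 7 -> on_hand[A=36 B=42 C=58 D=36] avail[A=32 B=39 C=43 D=36] open={R2,R3,R4,R5}
Step 7: commit R2 -> on_hand[A=36 B=42 C=50 D=36] avail[A=32 B=39 C=43 D=36] open={R3,R4,R5}
Step 8: reserve R6 D 9 -> on_hand[A=36 B=42 C=50 D=36] avail[A=32 B=39 C=43 D=27] open={R3,R4,R5,R6}
Step 9: commit R4 -> on_hand[A=36 B=39 C=50 D=36] avail[A=32 B=39 C=43 D=27] open={R3,R5,R6}
Step 10: reserve R7 C 5 -> on_hand[A=36 B=39 C=50 D=36] avail[A=32 B=39 C=38 D=27] open={R3,R5,R6,R7}
Step 11: commit R6 -> on_hand[A=36 B=39 C=50 D=27] avail[A=32 B=39 C=38 D=27] open={R3,R5,R7}
Step 12: commit R3 -> on_hand[A=32 B=39 C=50 D=27] avail[A=32 B=39 C=38 D=27] open={R5,R7}
Step 13: reserve R8 B 8 -> on_hand[A=32 B=39 C=50 D=27] avail[A=32 B=31 C=38 D=27] open={R5,R7,R8}
Step 14: reserve R9 C 8 -> on_hand[A=32 B=39 C=50 D=27] avail[A=32 B=31 C=30 D=27] open={R5,R7,R8,R9}
Step 15: reserve R10 C 3 -> on_hand[A=32 B=39 C=50 D=27] avail[A=32 B=31 C=27 D=27] open={R10,R5,R7,R8,R9}
Step 16: reserve R11 A 7 -> on_hand[A=32 B=39 C=50 D=27] avail[A=25 B=31 C=27 D=27] open={R10,R11,R5,R7,R8,R9}
Step 17: commit R10 -> on_hand[A=32 B=39 C=47 D=27] avail[A=25 B=31 C=27 D=27] open={R11,R5,R7,R8,R9}
Step 18: reserve R12 D 8 -> on_hand[A=32 B=39 C=47 D=27] avail[A=25 B=31 C=27 D=19] open={R11,R12,R5,R7,R8,R9}
Step 19: commit R9 -> on_hand[A=32 B=39 C=39 D=27] avail[A=25 B=31 C=27 D=19] open={R11,R12,R5,R7,R8}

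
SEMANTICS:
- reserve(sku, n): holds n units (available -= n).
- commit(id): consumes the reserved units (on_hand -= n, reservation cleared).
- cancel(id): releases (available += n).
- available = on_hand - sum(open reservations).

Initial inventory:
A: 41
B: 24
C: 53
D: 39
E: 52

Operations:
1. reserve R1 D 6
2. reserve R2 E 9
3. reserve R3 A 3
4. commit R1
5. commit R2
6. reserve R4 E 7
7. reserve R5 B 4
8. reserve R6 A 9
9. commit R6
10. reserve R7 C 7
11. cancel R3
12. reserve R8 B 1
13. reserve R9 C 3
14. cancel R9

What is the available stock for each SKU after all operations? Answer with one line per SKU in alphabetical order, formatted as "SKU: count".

Answer: A: 32
B: 19
C: 46
D: 33
E: 36

Derivation:
Step 1: reserve R1 D 6 -> on_hand[A=41 B=24 C=53 D=39 E=52] avail[A=41 B=24 C=53 D=33 E=52] open={R1}
Step 2: reserve R2 E 9 -> on_hand[A=41 B=24 C=53 D=39 E=52] avail[A=41 B=24 C=53 D=33 E=43] open={R1,R2}
Step 3: reserve R3 A 3 -> on_hand[A=41 B=24 C=53 D=39 E=52] avail[A=38 B=24 C=53 D=33 E=43] open={R1,R2,R3}
Step 4: commit R1 -> on_hand[A=41 B=24 C=53 D=33 E=52] avail[A=38 B=24 C=53 D=33 E=43] open={R2,R3}
Step 5: commit R2 -> on_hand[A=41 B=24 C=53 D=33 E=43] avail[A=38 B=24 C=53 D=33 E=43] open={R3}
Step 6: reserve R4 E 7 -> on_hand[A=41 B=24 C=53 D=33 E=43] avail[A=38 B=24 C=53 D=33 E=36] open={R3,R4}
Step 7: reserve R5 B 4 -> on_hand[A=41 B=24 C=53 D=33 E=43] avail[A=38 B=20 C=53 D=33 E=36] open={R3,R4,R5}
Step 8: reserve R6 A 9 -> on_hand[A=41 B=24 C=53 D=33 E=43] avail[A=29 B=20 C=53 D=33 E=36] open={R3,R4,R5,R6}
Step 9: commit R6 -> on_hand[A=32 B=24 C=53 D=33 E=43] avail[A=29 B=20 C=53 D=33 E=36] open={R3,R4,R5}
Step 10: reserve R7 C 7 -> on_hand[A=32 B=24 C=53 D=33 E=43] avail[A=29 B=20 C=46 D=33 E=36] open={R3,R4,R5,R7}
Step 11: cancel R3 -> on_hand[A=32 B=24 C=53 D=33 E=43] avail[A=32 B=20 C=46 D=33 E=36] open={R4,R5,R7}
Step 12: reserve R8 B 1 -> on_hand[A=32 B=24 C=53 D=33 E=43] avail[A=32 B=19 C=46 D=33 E=36] open={R4,R5,R7,R8}
Step 13: reserve R9 C 3 -> on_hand[A=32 B=24 C=53 D=33 E=43] avail[A=32 B=19 C=43 D=33 E=36] open={R4,R5,R7,R8,R9}
Step 14: cancel R9 -> on_hand[A=32 B=24 C=53 D=33 E=43] avail[A=32 B=19 C=46 D=33 E=36] open={R4,R5,R7,R8}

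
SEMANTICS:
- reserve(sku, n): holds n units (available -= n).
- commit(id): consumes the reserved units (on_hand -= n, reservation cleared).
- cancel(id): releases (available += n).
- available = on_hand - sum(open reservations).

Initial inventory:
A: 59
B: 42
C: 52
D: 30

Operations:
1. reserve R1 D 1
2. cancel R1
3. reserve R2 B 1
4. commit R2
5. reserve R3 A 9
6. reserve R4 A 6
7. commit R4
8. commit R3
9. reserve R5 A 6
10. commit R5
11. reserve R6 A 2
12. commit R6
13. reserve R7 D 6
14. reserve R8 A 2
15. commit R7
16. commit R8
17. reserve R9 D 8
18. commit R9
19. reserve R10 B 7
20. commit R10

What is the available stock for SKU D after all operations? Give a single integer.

Answer: 16

Derivation:
Step 1: reserve R1 D 1 -> on_hand[A=59 B=42 C=52 D=30] avail[A=59 B=42 C=52 D=29] open={R1}
Step 2: cancel R1 -> on_hand[A=59 B=42 C=52 D=30] avail[A=59 B=42 C=52 D=30] open={}
Step 3: reserve R2 B 1 -> on_hand[A=59 B=42 C=52 D=30] avail[A=59 B=41 C=52 D=30] open={R2}
Step 4: commit R2 -> on_hand[A=59 B=41 C=52 D=30] avail[A=59 B=41 C=52 D=30] open={}
Step 5: reserve R3 A 9 -> on_hand[A=59 B=41 C=52 D=30] avail[A=50 B=41 C=52 D=30] open={R3}
Step 6: reserve R4 A 6 -> on_hand[A=59 B=41 C=52 D=30] avail[A=44 B=41 C=52 D=30] open={R3,R4}
Step 7: commit R4 -> on_hand[A=53 B=41 C=52 D=30] avail[A=44 B=41 C=52 D=30] open={R3}
Step 8: commit R3 -> on_hand[A=44 B=41 C=52 D=30] avail[A=44 B=41 C=52 D=30] open={}
Step 9: reserve R5 A 6 -> on_hand[A=44 B=41 C=52 D=30] avail[A=38 B=41 C=52 D=30] open={R5}
Step 10: commit R5 -> on_hand[A=38 B=41 C=52 D=30] avail[A=38 B=41 C=52 D=30] open={}
Step 11: reserve R6 A 2 -> on_hand[A=38 B=41 C=52 D=30] avail[A=36 B=41 C=52 D=30] open={R6}
Step 12: commit R6 -> on_hand[A=36 B=41 C=52 D=30] avail[A=36 B=41 C=52 D=30] open={}
Step 13: reserve R7 D 6 -> on_hand[A=36 B=41 C=52 D=30] avail[A=36 B=41 C=52 D=24] open={R7}
Step 14: reserve R8 A 2 -> on_hand[A=36 B=41 C=52 D=30] avail[A=34 B=41 C=52 D=24] open={R7,R8}
Step 15: commit R7 -> on_hand[A=36 B=41 C=52 D=24] avail[A=34 B=41 C=52 D=24] open={R8}
Step 16: commit R8 -> on_hand[A=34 B=41 C=52 D=24] avail[A=34 B=41 C=52 D=24] open={}
Step 17: reserve R9 D 8 -> on_hand[A=34 B=41 C=52 D=24] avail[A=34 B=41 C=52 D=16] open={R9}
Step 18: commit R9 -> on_hand[A=34 B=41 C=52 D=16] avail[A=34 B=41 C=52 D=16] open={}
Step 19: reserve R10 B 7 -> on_hand[A=34 B=41 C=52 D=16] avail[A=34 B=34 C=52 D=16] open={R10}
Step 20: commit R10 -> on_hand[A=34 B=34 C=52 D=16] avail[A=34 B=34 C=52 D=16] open={}
Final available[D] = 16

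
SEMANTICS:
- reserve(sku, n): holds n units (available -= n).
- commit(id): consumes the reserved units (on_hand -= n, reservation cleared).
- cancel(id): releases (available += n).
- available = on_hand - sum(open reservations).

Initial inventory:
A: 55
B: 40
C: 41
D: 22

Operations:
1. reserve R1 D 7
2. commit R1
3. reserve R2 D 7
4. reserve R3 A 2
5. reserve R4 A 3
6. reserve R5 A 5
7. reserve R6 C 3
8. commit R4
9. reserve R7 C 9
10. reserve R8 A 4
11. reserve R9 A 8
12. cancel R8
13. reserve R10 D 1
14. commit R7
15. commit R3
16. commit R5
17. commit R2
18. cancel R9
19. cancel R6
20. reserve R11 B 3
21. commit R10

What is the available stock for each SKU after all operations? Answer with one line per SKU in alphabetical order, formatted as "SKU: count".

Step 1: reserve R1 D 7 -> on_hand[A=55 B=40 C=41 D=22] avail[A=55 B=40 C=41 D=15] open={R1}
Step 2: commit R1 -> on_hand[A=55 B=40 C=41 D=15] avail[A=55 B=40 C=41 D=15] open={}
Step 3: reserve R2 D 7 -> on_hand[A=55 B=40 C=41 D=15] avail[A=55 B=40 C=41 D=8] open={R2}
Step 4: reserve R3 A 2 -> on_hand[A=55 B=40 C=41 D=15] avail[A=53 B=40 C=41 D=8] open={R2,R3}
Step 5: reserve R4 A 3 -> on_hand[A=55 B=40 C=41 D=15] avail[A=50 B=40 C=41 D=8] open={R2,R3,R4}
Step 6: reserve R5 A 5 -> on_hand[A=55 B=40 C=41 D=15] avail[A=45 B=40 C=41 D=8] open={R2,R3,R4,R5}
Step 7: reserve R6 C 3 -> on_hand[A=55 B=40 C=41 D=15] avail[A=45 B=40 C=38 D=8] open={R2,R3,R4,R5,R6}
Step 8: commit R4 -> on_hand[A=52 B=40 C=41 D=15] avail[A=45 B=40 C=38 D=8] open={R2,R3,R5,R6}
Step 9: reserve R7 C 9 -> on_hand[A=52 B=40 C=41 D=15] avail[A=45 B=40 C=29 D=8] open={R2,R3,R5,R6,R7}
Step 10: reserve R8 A 4 -> on_hand[A=52 B=40 C=41 D=15] avail[A=41 B=40 C=29 D=8] open={R2,R3,R5,R6,R7,R8}
Step 11: reserve R9 A 8 -> on_hand[A=52 B=40 C=41 D=15] avail[A=33 B=40 C=29 D=8] open={R2,R3,R5,R6,R7,R8,R9}
Step 12: cancel R8 -> on_hand[A=52 B=40 C=41 D=15] avail[A=37 B=40 C=29 D=8] open={R2,R3,R5,R6,R7,R9}
Step 13: reserve R10 D 1 -> on_hand[A=52 B=40 C=41 D=15] avail[A=37 B=40 C=29 D=7] open={R10,R2,R3,R5,R6,R7,R9}
Step 14: commit R7 -> on_hand[A=52 B=40 C=32 D=15] avail[A=37 B=40 C=29 D=7] open={R10,R2,R3,R5,R6,R9}
Step 15: commit R3 -> on_hand[A=50 B=40 C=32 D=15] avail[A=37 B=40 C=29 D=7] open={R10,R2,R5,R6,R9}
Step 16: commit R5 -> on_hand[A=45 B=40 C=32 D=15] avail[A=37 B=40 C=29 D=7] open={R10,R2,R6,R9}
Step 17: commit R2 -> on_hand[A=45 B=40 C=32 D=8] avail[A=37 B=40 C=29 D=7] open={R10,R6,R9}
Step 18: cancel R9 -> on_hand[A=45 B=40 C=32 D=8] avail[A=45 B=40 C=29 D=7] open={R10,R6}
Step 19: cancel R6 -> on_hand[A=45 B=40 C=32 D=8] avail[A=45 B=40 C=32 D=7] open={R10}
Step 20: reserve R11 B 3 -> on_hand[A=45 B=40 C=32 D=8] avail[A=45 B=37 C=32 D=7] open={R10,R11}
Step 21: commit R10 -> on_hand[A=45 B=40 C=32 D=7] avail[A=45 B=37 C=32 D=7] open={R11}

Answer: A: 45
B: 37
C: 32
D: 7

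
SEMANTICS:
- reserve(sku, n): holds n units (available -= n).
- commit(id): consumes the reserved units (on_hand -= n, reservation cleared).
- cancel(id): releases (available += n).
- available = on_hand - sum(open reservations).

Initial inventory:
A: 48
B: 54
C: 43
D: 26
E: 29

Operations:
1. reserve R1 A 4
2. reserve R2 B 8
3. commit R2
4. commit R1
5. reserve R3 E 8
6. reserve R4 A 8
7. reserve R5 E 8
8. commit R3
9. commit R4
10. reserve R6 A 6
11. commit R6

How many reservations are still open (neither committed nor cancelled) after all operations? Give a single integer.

Answer: 1

Derivation:
Step 1: reserve R1 A 4 -> on_hand[A=48 B=54 C=43 D=26 E=29] avail[A=44 B=54 C=43 D=26 E=29] open={R1}
Step 2: reserve R2 B 8 -> on_hand[A=48 B=54 C=43 D=26 E=29] avail[A=44 B=46 C=43 D=26 E=29] open={R1,R2}
Step 3: commit R2 -> on_hand[A=48 B=46 C=43 D=26 E=29] avail[A=44 B=46 C=43 D=26 E=29] open={R1}
Step 4: commit R1 -> on_hand[A=44 B=46 C=43 D=26 E=29] avail[A=44 B=46 C=43 D=26 E=29] open={}
Step 5: reserve R3 E 8 -> on_hand[A=44 B=46 C=43 D=26 E=29] avail[A=44 B=46 C=43 D=26 E=21] open={R3}
Step 6: reserve R4 A 8 -> on_hand[A=44 B=46 C=43 D=26 E=29] avail[A=36 B=46 C=43 D=26 E=21] open={R3,R4}
Step 7: reserve R5 E 8 -> on_hand[A=44 B=46 C=43 D=26 E=29] avail[A=36 B=46 C=43 D=26 E=13] open={R3,R4,R5}
Step 8: commit R3 -> on_hand[A=44 B=46 C=43 D=26 E=21] avail[A=36 B=46 C=43 D=26 E=13] open={R4,R5}
Step 9: commit R4 -> on_hand[A=36 B=46 C=43 D=26 E=21] avail[A=36 B=46 C=43 D=26 E=13] open={R5}
Step 10: reserve R6 A 6 -> on_hand[A=36 B=46 C=43 D=26 E=21] avail[A=30 B=46 C=43 D=26 E=13] open={R5,R6}
Step 11: commit R6 -> on_hand[A=30 B=46 C=43 D=26 E=21] avail[A=30 B=46 C=43 D=26 E=13] open={R5}
Open reservations: ['R5'] -> 1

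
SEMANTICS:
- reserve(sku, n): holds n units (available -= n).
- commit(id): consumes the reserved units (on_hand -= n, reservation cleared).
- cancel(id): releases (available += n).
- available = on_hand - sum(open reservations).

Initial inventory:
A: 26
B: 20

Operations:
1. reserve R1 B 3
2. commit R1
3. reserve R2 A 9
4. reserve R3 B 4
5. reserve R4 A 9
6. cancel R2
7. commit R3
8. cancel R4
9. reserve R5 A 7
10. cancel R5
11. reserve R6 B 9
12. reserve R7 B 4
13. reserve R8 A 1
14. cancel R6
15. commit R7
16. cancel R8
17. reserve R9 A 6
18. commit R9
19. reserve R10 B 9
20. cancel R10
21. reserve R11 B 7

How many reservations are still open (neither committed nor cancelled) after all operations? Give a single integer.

Step 1: reserve R1 B 3 -> on_hand[A=26 B=20] avail[A=26 B=17] open={R1}
Step 2: commit R1 -> on_hand[A=26 B=17] avail[A=26 B=17] open={}
Step 3: reserve R2 A 9 -> on_hand[A=26 B=17] avail[A=17 B=17] open={R2}
Step 4: reserve R3 B 4 -> on_hand[A=26 B=17] avail[A=17 B=13] open={R2,R3}
Step 5: reserve R4 A 9 -> on_hand[A=26 B=17] avail[A=8 B=13] open={R2,R3,R4}
Step 6: cancel R2 -> on_hand[A=26 B=17] avail[A=17 B=13] open={R3,R4}
Step 7: commit R3 -> on_hand[A=26 B=13] avail[A=17 B=13] open={R4}
Step 8: cancel R4 -> on_hand[A=26 B=13] avail[A=26 B=13] open={}
Step 9: reserve R5 A 7 -> on_hand[A=26 B=13] avail[A=19 B=13] open={R5}
Step 10: cancel R5 -> on_hand[A=26 B=13] avail[A=26 B=13] open={}
Step 11: reserve R6 B 9 -> on_hand[A=26 B=13] avail[A=26 B=4] open={R6}
Step 12: reserve R7 B 4 -> on_hand[A=26 B=13] avail[A=26 B=0] open={R6,R7}
Step 13: reserve R8 A 1 -> on_hand[A=26 B=13] avail[A=25 B=0] open={R6,R7,R8}
Step 14: cancel R6 -> on_hand[A=26 B=13] avail[A=25 B=9] open={R7,R8}
Step 15: commit R7 -> on_hand[A=26 B=9] avail[A=25 B=9] open={R8}
Step 16: cancel R8 -> on_hand[A=26 B=9] avail[A=26 B=9] open={}
Step 17: reserve R9 A 6 -> on_hand[A=26 B=9] avail[A=20 B=9] open={R9}
Step 18: commit R9 -> on_hand[A=20 B=9] avail[A=20 B=9] open={}
Step 19: reserve R10 B 9 -> on_hand[A=20 B=9] avail[A=20 B=0] open={R10}
Step 20: cancel R10 -> on_hand[A=20 B=9] avail[A=20 B=9] open={}
Step 21: reserve R11 B 7 -> on_hand[A=20 B=9] avail[A=20 B=2] open={R11}
Open reservations: ['R11'] -> 1

Answer: 1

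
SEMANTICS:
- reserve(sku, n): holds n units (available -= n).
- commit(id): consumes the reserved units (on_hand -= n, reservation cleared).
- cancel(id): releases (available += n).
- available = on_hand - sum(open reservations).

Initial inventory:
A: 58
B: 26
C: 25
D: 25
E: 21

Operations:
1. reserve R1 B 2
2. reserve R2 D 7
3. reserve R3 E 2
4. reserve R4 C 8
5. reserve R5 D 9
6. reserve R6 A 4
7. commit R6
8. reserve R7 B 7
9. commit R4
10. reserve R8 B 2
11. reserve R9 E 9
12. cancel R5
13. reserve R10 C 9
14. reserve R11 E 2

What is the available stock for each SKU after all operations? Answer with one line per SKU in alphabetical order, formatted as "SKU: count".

Answer: A: 54
B: 15
C: 8
D: 18
E: 8

Derivation:
Step 1: reserve R1 B 2 -> on_hand[A=58 B=26 C=25 D=25 E=21] avail[A=58 B=24 C=25 D=25 E=21] open={R1}
Step 2: reserve R2 D 7 -> on_hand[A=58 B=26 C=25 D=25 E=21] avail[A=58 B=24 C=25 D=18 E=21] open={R1,R2}
Step 3: reserve R3 E 2 -> on_hand[A=58 B=26 C=25 D=25 E=21] avail[A=58 B=24 C=25 D=18 E=19] open={R1,R2,R3}
Step 4: reserve R4 C 8 -> on_hand[A=58 B=26 C=25 D=25 E=21] avail[A=58 B=24 C=17 D=18 E=19] open={R1,R2,R3,R4}
Step 5: reserve R5 D 9 -> on_hand[A=58 B=26 C=25 D=25 E=21] avail[A=58 B=24 C=17 D=9 E=19] open={R1,R2,R3,R4,R5}
Step 6: reserve R6 A 4 -> on_hand[A=58 B=26 C=25 D=25 E=21] avail[A=54 B=24 C=17 D=9 E=19] open={R1,R2,R3,R4,R5,R6}
Step 7: commit R6 -> on_hand[A=54 B=26 C=25 D=25 E=21] avail[A=54 B=24 C=17 D=9 E=19] open={R1,R2,R3,R4,R5}
Step 8: reserve R7 B 7 -> on_hand[A=54 B=26 C=25 D=25 E=21] avail[A=54 B=17 C=17 D=9 E=19] open={R1,R2,R3,R4,R5,R7}
Step 9: commit R4 -> on_hand[A=54 B=26 C=17 D=25 E=21] avail[A=54 B=17 C=17 D=9 E=19] open={R1,R2,R3,R5,R7}
Step 10: reserve R8 B 2 -> on_hand[A=54 B=26 C=17 D=25 E=21] avail[A=54 B=15 C=17 D=9 E=19] open={R1,R2,R3,R5,R7,R8}
Step 11: reserve R9 E 9 -> on_hand[A=54 B=26 C=17 D=25 E=21] avail[A=54 B=15 C=17 D=9 E=10] open={R1,R2,R3,R5,R7,R8,R9}
Step 12: cancel R5 -> on_hand[A=54 B=26 C=17 D=25 E=21] avail[A=54 B=15 C=17 D=18 E=10] open={R1,R2,R3,R7,R8,R9}
Step 13: reserve R10 C 9 -> on_hand[A=54 B=26 C=17 D=25 E=21] avail[A=54 B=15 C=8 D=18 E=10] open={R1,R10,R2,R3,R7,R8,R9}
Step 14: reserve R11 E 2 -> on_hand[A=54 B=26 C=17 D=25 E=21] avail[A=54 B=15 C=8 D=18 E=8] open={R1,R10,R11,R2,R3,R7,R8,R9}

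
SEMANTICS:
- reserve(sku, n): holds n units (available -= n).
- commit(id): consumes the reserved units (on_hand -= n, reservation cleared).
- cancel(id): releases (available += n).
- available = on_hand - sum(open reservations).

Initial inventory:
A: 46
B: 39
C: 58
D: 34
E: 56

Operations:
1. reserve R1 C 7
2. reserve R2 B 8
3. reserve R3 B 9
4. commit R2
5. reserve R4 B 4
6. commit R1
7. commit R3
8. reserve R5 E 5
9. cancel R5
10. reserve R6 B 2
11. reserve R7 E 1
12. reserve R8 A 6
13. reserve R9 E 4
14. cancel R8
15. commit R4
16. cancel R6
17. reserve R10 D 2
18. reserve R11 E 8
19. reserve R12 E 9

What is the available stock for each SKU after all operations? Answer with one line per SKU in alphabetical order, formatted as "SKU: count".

Answer: A: 46
B: 18
C: 51
D: 32
E: 34

Derivation:
Step 1: reserve R1 C 7 -> on_hand[A=46 B=39 C=58 D=34 E=56] avail[A=46 B=39 C=51 D=34 E=56] open={R1}
Step 2: reserve R2 B 8 -> on_hand[A=46 B=39 C=58 D=34 E=56] avail[A=46 B=31 C=51 D=34 E=56] open={R1,R2}
Step 3: reserve R3 B 9 -> on_hand[A=46 B=39 C=58 D=34 E=56] avail[A=46 B=22 C=51 D=34 E=56] open={R1,R2,R3}
Step 4: commit R2 -> on_hand[A=46 B=31 C=58 D=34 E=56] avail[A=46 B=22 C=51 D=34 E=56] open={R1,R3}
Step 5: reserve R4 B 4 -> on_hand[A=46 B=31 C=58 D=34 E=56] avail[A=46 B=18 C=51 D=34 E=56] open={R1,R3,R4}
Step 6: commit R1 -> on_hand[A=46 B=31 C=51 D=34 E=56] avail[A=46 B=18 C=51 D=34 E=56] open={R3,R4}
Step 7: commit R3 -> on_hand[A=46 B=22 C=51 D=34 E=56] avail[A=46 B=18 C=51 D=34 E=56] open={R4}
Step 8: reserve R5 E 5 -> on_hand[A=46 B=22 C=51 D=34 E=56] avail[A=46 B=18 C=51 D=34 E=51] open={R4,R5}
Step 9: cancel R5 -> on_hand[A=46 B=22 C=51 D=34 E=56] avail[A=46 B=18 C=51 D=34 E=56] open={R4}
Step 10: reserve R6 B 2 -> on_hand[A=46 B=22 C=51 D=34 E=56] avail[A=46 B=16 C=51 D=34 E=56] open={R4,R6}
Step 11: reserve R7 E 1 -> on_hand[A=46 B=22 C=51 D=34 E=56] avail[A=46 B=16 C=51 D=34 E=55] open={R4,R6,R7}
Step 12: reserve R8 A 6 -> on_hand[A=46 B=22 C=51 D=34 E=56] avail[A=40 B=16 C=51 D=34 E=55] open={R4,R6,R7,R8}
Step 13: reserve R9 E 4 -> on_hand[A=46 B=22 C=51 D=34 E=56] avail[A=40 B=16 C=51 D=34 E=51] open={R4,R6,R7,R8,R9}
Step 14: cancel R8 -> on_hand[A=46 B=22 C=51 D=34 E=56] avail[A=46 B=16 C=51 D=34 E=51] open={R4,R6,R7,R9}
Step 15: commit R4 -> on_hand[A=46 B=18 C=51 D=34 E=56] avail[A=46 B=16 C=51 D=34 E=51] open={R6,R7,R9}
Step 16: cancel R6 -> on_hand[A=46 B=18 C=51 D=34 E=56] avail[A=46 B=18 C=51 D=34 E=51] open={R7,R9}
Step 17: reserve R10 D 2 -> on_hand[A=46 B=18 C=51 D=34 E=56] avail[A=46 B=18 C=51 D=32 E=51] open={R10,R7,R9}
Step 18: reserve R11 E 8 -> on_hand[A=46 B=18 C=51 D=34 E=56] avail[A=46 B=18 C=51 D=32 E=43] open={R10,R11,R7,R9}
Step 19: reserve R12 E 9 -> on_hand[A=46 B=18 C=51 D=34 E=56] avail[A=46 B=18 C=51 D=32 E=34] open={R10,R11,R12,R7,R9}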